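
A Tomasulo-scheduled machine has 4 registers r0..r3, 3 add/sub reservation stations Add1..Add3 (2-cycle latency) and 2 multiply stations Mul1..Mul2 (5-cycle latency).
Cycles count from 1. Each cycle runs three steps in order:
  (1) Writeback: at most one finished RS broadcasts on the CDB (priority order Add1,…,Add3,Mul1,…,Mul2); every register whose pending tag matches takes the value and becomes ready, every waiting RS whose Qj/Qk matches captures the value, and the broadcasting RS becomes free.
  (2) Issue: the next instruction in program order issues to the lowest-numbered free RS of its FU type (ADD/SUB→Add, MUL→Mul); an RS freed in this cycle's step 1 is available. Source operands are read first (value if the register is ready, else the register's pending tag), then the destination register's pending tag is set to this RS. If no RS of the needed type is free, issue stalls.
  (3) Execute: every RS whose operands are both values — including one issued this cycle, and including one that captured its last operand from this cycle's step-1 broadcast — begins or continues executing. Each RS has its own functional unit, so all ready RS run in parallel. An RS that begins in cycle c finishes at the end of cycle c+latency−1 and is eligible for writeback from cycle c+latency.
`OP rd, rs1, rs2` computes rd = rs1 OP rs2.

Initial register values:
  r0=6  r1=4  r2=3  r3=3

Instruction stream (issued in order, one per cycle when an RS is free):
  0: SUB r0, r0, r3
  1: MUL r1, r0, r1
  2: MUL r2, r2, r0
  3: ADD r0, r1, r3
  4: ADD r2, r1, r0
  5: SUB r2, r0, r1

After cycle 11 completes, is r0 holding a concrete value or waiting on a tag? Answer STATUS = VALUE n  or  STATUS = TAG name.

cycle 1: issue SUB r0<-Add1 // r0:Add1,r1:4,r2:3,r3:3
cycle 2: issue MUL r1<-Mul1 // r0:Add1,r1:Mul1,r2:3,r3:3
cycle 3: CDB Add1=3; issue MUL r2<-Mul2 // r0:3,r1:Mul1,r2:Mul2,r3:3
cycle 4: issue ADD r0<-Add1 // r0:Add1,r1:Mul1,r2:Mul2,r3:3
cycle 5: issue ADD r2<-Add2 // r0:Add1,r1:Mul1,r2:Add2,r3:3
cycle 6: issue SUB r2<-Add3 // r0:Add1,r1:Mul1,r2:Add3,r3:3
cycle 7: - // r0:Add1,r1:Mul1,r2:Add3,r3:3
cycle 8: CDB Mul1=12 // r0:Add1,r1:12,r2:Add3,r3:3
cycle 9: CDB Mul2=9 // r0:Add1,r1:12,r2:Add3,r3:3
cycle 10: CDB Add1=15 // r0:15,r1:12,r2:Add3,r3:3
cycle 11: - // r0:15,r1:12,r2:Add3,r3:3

STATUS = VALUE 15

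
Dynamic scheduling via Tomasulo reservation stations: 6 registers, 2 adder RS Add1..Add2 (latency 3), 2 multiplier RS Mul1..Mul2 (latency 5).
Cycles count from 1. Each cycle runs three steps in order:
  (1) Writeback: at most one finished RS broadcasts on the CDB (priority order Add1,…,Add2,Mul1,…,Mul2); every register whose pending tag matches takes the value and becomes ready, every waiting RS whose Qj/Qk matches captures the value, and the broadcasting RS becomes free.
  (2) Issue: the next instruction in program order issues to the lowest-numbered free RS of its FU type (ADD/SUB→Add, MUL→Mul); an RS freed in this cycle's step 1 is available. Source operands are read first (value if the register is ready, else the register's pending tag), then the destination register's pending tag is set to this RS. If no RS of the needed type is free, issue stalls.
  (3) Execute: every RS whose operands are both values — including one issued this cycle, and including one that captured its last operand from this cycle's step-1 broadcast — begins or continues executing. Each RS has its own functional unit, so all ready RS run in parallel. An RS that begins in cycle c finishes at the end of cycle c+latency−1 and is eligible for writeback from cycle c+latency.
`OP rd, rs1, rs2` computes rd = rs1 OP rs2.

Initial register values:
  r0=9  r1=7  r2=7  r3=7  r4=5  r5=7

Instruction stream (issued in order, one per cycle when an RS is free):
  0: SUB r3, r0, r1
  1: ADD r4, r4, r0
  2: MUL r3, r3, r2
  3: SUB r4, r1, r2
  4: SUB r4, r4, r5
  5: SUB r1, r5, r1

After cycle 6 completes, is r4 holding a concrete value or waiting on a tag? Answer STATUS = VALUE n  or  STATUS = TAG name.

c1: issue SUB r3<-Add1 | r0:9,r1:7,r2:7,r3:Add1,r4:5,r5:7
c2: issue ADD r4<-Add2 | r0:9,r1:7,r2:7,r3:Add1,r4:Add2,r5:7
c3: issue MUL r3<-Mul1 | r0:9,r1:7,r2:7,r3:Mul1,r4:Add2,r5:7
c4: CDB Add1=2; issue SUB r4<-Add1 | r0:9,r1:7,r2:7,r3:Mul1,r4:Add1,r5:7
c5: CDB Add2=14; issue SUB r4<-Add2 | r0:9,r1:7,r2:7,r3:Mul1,r4:Add2,r5:7
c6: stall | r0:9,r1:7,r2:7,r3:Mul1,r4:Add2,r5:7

STATUS = TAG Add2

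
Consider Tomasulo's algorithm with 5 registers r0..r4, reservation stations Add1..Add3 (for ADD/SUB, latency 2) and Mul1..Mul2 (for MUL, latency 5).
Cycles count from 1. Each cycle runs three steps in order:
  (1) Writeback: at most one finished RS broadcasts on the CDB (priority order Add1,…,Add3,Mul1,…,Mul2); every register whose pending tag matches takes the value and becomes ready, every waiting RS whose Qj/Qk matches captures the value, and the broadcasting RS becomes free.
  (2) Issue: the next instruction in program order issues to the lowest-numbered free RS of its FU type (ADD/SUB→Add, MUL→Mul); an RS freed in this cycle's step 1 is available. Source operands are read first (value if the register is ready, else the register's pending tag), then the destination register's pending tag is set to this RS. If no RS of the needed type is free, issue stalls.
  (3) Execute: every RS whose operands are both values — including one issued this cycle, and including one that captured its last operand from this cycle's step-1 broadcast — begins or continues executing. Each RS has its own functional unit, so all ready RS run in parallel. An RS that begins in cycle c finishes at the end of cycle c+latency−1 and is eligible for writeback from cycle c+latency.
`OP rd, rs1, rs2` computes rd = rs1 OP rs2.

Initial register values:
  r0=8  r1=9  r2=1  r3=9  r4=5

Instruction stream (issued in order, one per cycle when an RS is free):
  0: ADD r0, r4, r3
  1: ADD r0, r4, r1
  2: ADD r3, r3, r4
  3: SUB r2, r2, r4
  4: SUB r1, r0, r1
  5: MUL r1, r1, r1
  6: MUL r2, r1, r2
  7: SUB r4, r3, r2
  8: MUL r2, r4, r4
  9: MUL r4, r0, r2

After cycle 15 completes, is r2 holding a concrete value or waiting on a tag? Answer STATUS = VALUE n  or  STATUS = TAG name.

c1: issue ADD r0<-Add1 | r0:Add1,r1:9,r2:1,r3:9,r4:5
c2: issue ADD r0<-Add2 | r0:Add2,r1:9,r2:1,r3:9,r4:5
c3: CDB Add1=14; issue ADD r3<-Add1 | r0:Add2,r1:9,r2:1,r3:Add1,r4:5
c4: CDB Add2=14; issue SUB r2<-Add2 | r0:14,r1:9,r2:Add2,r3:Add1,r4:5
c5: CDB Add1=14; issue SUB r1<-Add1 | r0:14,r1:Add1,r2:Add2,r3:14,r4:5
c6: CDB Add2=-4; issue MUL r1<-Mul1 | r0:14,r1:Mul1,r2:-4,r3:14,r4:5
c7: CDB Add1=5; issue MUL r2<-Mul2 | r0:14,r1:Mul1,r2:Mul2,r3:14,r4:5
c8: issue SUB r4<-Add1 | r0:14,r1:Mul1,r2:Mul2,r3:14,r4:Add1
c9: stall | r0:14,r1:Mul1,r2:Mul2,r3:14,r4:Add1
c10: stall | r0:14,r1:Mul1,r2:Mul2,r3:14,r4:Add1
c11: stall | r0:14,r1:Mul1,r2:Mul2,r3:14,r4:Add1
c12: CDB Mul1=25; issue MUL r2<-Mul1 | r0:14,r1:25,r2:Mul1,r3:14,r4:Add1
c13: stall | r0:14,r1:25,r2:Mul1,r3:14,r4:Add1
c14: stall | r0:14,r1:25,r2:Mul1,r3:14,r4:Add1
c15: stall | r0:14,r1:25,r2:Mul1,r3:14,r4:Add1

STATUS = TAG Mul1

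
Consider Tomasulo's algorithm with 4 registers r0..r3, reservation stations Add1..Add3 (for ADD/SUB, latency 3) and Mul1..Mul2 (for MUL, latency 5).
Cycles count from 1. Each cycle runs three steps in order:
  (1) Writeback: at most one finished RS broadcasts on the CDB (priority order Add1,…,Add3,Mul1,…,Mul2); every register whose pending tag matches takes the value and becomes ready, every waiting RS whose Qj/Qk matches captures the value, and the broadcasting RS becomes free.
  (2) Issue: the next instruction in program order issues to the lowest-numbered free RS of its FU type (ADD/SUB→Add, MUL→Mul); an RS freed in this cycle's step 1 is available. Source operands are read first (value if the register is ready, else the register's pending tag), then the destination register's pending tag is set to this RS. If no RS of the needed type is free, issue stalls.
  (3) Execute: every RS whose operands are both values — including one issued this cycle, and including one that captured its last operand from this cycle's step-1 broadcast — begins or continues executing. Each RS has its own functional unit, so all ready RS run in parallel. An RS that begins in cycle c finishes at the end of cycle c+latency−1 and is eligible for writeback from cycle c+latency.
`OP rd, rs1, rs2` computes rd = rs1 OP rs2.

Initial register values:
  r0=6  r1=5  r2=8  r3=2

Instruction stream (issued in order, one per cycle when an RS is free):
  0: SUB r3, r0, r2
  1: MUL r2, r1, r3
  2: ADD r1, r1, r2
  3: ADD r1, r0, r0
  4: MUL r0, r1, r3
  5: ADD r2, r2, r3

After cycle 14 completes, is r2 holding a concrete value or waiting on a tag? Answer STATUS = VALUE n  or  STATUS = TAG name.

  c1: issue SUB r3<-Add1  regs: r0:6,r1:5,r2:8,r3:Add1
  c2: issue MUL r2<-Mul1  regs: r0:6,r1:5,r2:Mul1,r3:Add1
  c3: issue ADD r1<-Add2  regs: r0:6,r1:Add2,r2:Mul1,r3:Add1
  c4: CDB Add1=-2; issue ADD r1<-Add1  regs: r0:6,r1:Add1,r2:Mul1,r3:-2
  c5: issue MUL r0<-Mul2  regs: r0:Mul2,r1:Add1,r2:Mul1,r3:-2
  c6: issue ADD r2<-Add3  regs: r0:Mul2,r1:Add1,r2:Add3,r3:-2
  c7: CDB Add1=12  regs: r0:Mul2,r1:12,r2:Add3,r3:-2
  c8: -  regs: r0:Mul2,r1:12,r2:Add3,r3:-2
  c9: CDB Mul1=-10  regs: r0:Mul2,r1:12,r2:Add3,r3:-2
  c10: -  regs: r0:Mul2,r1:12,r2:Add3,r3:-2
  c11: -  regs: r0:Mul2,r1:12,r2:Add3,r3:-2
  c12: CDB Add2=-5  regs: r0:Mul2,r1:12,r2:Add3,r3:-2
  c13: CDB Add3=-12  regs: r0:Mul2,r1:12,r2:-12,r3:-2
  c14: CDB Mul2=-24  regs: r0:-24,r1:12,r2:-12,r3:-2

STATUS = VALUE -12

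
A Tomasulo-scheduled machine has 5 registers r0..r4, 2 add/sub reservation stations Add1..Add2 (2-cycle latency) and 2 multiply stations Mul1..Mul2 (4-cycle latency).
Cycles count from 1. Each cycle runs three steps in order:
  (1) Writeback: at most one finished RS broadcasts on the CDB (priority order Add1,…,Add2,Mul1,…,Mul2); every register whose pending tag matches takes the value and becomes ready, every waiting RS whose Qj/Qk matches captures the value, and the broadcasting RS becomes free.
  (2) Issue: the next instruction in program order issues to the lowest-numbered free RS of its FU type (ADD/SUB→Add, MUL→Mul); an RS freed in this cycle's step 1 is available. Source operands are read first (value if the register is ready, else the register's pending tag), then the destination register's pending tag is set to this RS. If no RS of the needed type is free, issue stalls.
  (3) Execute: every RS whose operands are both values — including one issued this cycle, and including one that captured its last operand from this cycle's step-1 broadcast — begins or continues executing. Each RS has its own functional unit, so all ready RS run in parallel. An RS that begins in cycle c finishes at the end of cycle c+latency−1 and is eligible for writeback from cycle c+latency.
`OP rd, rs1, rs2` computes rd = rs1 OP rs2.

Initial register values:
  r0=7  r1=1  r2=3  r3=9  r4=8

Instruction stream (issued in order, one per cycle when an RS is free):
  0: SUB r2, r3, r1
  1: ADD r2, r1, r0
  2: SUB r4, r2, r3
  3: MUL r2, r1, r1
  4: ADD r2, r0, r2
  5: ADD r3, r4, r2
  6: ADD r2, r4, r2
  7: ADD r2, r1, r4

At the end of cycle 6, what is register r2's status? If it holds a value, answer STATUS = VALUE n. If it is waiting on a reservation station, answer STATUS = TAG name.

STATUS = TAG Add2

c1: issue SUB r2<-Add1 | r0:7,r1:1,r2:Add1,r3:9,r4:8
c2: issue ADD r2<-Add2 | r0:7,r1:1,r2:Add2,r3:9,r4:8
c3: CDB Add1=8; issue SUB r4<-Add1 | r0:7,r1:1,r2:Add2,r3:9,r4:Add1
c4: CDB Add2=8; issue MUL r2<-Mul1 | r0:7,r1:1,r2:Mul1,r3:9,r4:Add1
c5: issue ADD r2<-Add2 | r0:7,r1:1,r2:Add2,r3:9,r4:Add1
c6: CDB Add1=-1; issue ADD r3<-Add1 | r0:7,r1:1,r2:Add2,r3:Add1,r4:-1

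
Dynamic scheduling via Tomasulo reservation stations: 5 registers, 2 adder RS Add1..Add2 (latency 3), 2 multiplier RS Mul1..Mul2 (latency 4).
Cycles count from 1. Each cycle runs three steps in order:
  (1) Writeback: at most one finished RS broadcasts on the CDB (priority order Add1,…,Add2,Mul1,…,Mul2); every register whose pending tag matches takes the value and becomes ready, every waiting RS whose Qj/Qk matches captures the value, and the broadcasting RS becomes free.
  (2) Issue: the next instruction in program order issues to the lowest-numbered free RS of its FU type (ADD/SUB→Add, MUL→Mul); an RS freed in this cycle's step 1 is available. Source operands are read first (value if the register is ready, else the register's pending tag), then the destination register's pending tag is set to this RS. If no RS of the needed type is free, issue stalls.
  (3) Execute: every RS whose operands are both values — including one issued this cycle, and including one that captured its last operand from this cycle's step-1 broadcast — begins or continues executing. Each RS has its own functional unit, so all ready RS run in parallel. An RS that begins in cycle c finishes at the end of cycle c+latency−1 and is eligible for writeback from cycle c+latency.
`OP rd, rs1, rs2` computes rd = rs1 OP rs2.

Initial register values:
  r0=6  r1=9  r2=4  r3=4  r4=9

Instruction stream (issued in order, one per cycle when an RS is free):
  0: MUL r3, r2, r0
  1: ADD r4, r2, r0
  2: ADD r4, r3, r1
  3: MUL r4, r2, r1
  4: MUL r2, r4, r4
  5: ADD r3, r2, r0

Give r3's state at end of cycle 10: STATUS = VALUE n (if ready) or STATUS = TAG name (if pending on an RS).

STATUS = TAG Add1

  c1: issue MUL r3<-Mul1  regs: r0:6,r1:9,r2:4,r3:Mul1,r4:9
  c2: issue ADD r4<-Add1  regs: r0:6,r1:9,r2:4,r3:Mul1,r4:Add1
  c3: issue ADD r4<-Add2  regs: r0:6,r1:9,r2:4,r3:Mul1,r4:Add2
  c4: issue MUL r4<-Mul2  regs: r0:6,r1:9,r2:4,r3:Mul1,r4:Mul2
  c5: CDB Add1=10; stall  regs: r0:6,r1:9,r2:4,r3:Mul1,r4:Mul2
  c6: CDB Mul1=24; issue MUL r2<-Mul1  regs: r0:6,r1:9,r2:Mul1,r3:24,r4:Mul2
  c7: issue ADD r3<-Add1  regs: r0:6,r1:9,r2:Mul1,r3:Add1,r4:Mul2
  c8: CDB Mul2=36  regs: r0:6,r1:9,r2:Mul1,r3:Add1,r4:36
  c9: CDB Add2=33  regs: r0:6,r1:9,r2:Mul1,r3:Add1,r4:36
  c10: -  regs: r0:6,r1:9,r2:Mul1,r3:Add1,r4:36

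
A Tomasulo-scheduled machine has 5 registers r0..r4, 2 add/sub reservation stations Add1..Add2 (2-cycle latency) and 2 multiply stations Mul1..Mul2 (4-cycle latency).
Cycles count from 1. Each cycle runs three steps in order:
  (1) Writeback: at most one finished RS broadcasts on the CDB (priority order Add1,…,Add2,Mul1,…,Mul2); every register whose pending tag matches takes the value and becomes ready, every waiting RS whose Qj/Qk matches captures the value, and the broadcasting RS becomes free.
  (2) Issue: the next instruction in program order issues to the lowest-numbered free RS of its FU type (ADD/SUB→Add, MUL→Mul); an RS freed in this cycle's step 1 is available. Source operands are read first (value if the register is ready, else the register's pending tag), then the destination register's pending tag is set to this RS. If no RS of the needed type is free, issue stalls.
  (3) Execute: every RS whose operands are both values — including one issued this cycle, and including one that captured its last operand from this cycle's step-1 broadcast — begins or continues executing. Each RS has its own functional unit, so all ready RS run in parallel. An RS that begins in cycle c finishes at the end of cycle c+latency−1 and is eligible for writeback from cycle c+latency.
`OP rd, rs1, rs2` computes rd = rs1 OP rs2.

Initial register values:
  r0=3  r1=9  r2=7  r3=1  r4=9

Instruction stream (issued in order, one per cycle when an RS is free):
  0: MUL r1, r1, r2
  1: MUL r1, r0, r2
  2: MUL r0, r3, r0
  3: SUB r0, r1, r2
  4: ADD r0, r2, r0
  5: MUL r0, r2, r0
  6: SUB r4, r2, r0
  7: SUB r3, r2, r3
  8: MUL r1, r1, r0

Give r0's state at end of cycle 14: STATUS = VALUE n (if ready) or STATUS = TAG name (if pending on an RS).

STATUS = VALUE 147

  c1: issue MUL r1<-Mul1  regs: r0:3,r1:Mul1,r2:7,r3:1,r4:9
  c2: issue MUL r1<-Mul2  regs: r0:3,r1:Mul2,r2:7,r3:1,r4:9
  c3: stall  regs: r0:3,r1:Mul2,r2:7,r3:1,r4:9
  c4: stall  regs: r0:3,r1:Mul2,r2:7,r3:1,r4:9
  c5: CDB Mul1=63; issue MUL r0<-Mul1  regs: r0:Mul1,r1:Mul2,r2:7,r3:1,r4:9
  c6: CDB Mul2=21; issue SUB r0<-Add1  regs: r0:Add1,r1:21,r2:7,r3:1,r4:9
  c7: issue ADD r0<-Add2  regs: r0:Add2,r1:21,r2:7,r3:1,r4:9
  c8: CDB Add1=14; issue MUL r0<-Mul2  regs: r0:Mul2,r1:21,r2:7,r3:1,r4:9
  c9: CDB Mul1=3; issue SUB r4<-Add1  regs: r0:Mul2,r1:21,r2:7,r3:1,r4:Add1
  c10: CDB Add2=21; issue SUB r3<-Add2  regs: r0:Mul2,r1:21,r2:7,r3:Add2,r4:Add1
  c11: issue MUL r1<-Mul1  regs: r0:Mul2,r1:Mul1,r2:7,r3:Add2,r4:Add1
  c12: CDB Add2=6  regs: r0:Mul2,r1:Mul1,r2:7,r3:6,r4:Add1
  c13: -  regs: r0:Mul2,r1:Mul1,r2:7,r3:6,r4:Add1
  c14: CDB Mul2=147  regs: r0:147,r1:Mul1,r2:7,r3:6,r4:Add1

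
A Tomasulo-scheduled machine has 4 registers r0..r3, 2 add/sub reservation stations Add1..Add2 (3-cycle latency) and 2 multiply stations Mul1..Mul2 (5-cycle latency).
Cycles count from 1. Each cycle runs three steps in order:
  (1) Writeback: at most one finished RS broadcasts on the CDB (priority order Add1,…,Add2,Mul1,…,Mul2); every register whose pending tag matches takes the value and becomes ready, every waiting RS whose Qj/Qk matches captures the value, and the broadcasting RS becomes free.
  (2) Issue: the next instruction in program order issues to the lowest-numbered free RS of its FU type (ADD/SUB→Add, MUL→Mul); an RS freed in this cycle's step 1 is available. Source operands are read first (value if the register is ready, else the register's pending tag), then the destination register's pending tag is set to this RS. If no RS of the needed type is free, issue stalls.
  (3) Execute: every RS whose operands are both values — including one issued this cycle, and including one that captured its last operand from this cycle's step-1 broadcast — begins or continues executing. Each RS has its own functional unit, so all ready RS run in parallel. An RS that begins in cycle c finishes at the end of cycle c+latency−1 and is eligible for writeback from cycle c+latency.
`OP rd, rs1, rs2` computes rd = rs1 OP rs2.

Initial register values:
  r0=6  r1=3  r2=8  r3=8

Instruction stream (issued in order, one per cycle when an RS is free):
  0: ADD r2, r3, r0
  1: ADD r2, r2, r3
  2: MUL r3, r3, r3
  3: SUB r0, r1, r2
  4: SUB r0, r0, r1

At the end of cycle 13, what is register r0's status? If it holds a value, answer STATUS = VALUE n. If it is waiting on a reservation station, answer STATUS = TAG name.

STATUS = VALUE -22

c1: issue ADD r2<-Add1 | r0:6,r1:3,r2:Add1,r3:8
c2: issue ADD r2<-Add2 | r0:6,r1:3,r2:Add2,r3:8
c3: issue MUL r3<-Mul1 | r0:6,r1:3,r2:Add2,r3:Mul1
c4: CDB Add1=14; issue SUB r0<-Add1 | r0:Add1,r1:3,r2:Add2,r3:Mul1
c5: stall | r0:Add1,r1:3,r2:Add2,r3:Mul1
c6: stall | r0:Add1,r1:3,r2:Add2,r3:Mul1
c7: CDB Add2=22; issue SUB r0<-Add2 | r0:Add2,r1:3,r2:22,r3:Mul1
c8: CDB Mul1=64 | r0:Add2,r1:3,r2:22,r3:64
c9: - | r0:Add2,r1:3,r2:22,r3:64
c10: CDB Add1=-19 | r0:Add2,r1:3,r2:22,r3:64
c11: - | r0:Add2,r1:3,r2:22,r3:64
c12: - | r0:Add2,r1:3,r2:22,r3:64
c13: CDB Add2=-22 | r0:-22,r1:3,r2:22,r3:64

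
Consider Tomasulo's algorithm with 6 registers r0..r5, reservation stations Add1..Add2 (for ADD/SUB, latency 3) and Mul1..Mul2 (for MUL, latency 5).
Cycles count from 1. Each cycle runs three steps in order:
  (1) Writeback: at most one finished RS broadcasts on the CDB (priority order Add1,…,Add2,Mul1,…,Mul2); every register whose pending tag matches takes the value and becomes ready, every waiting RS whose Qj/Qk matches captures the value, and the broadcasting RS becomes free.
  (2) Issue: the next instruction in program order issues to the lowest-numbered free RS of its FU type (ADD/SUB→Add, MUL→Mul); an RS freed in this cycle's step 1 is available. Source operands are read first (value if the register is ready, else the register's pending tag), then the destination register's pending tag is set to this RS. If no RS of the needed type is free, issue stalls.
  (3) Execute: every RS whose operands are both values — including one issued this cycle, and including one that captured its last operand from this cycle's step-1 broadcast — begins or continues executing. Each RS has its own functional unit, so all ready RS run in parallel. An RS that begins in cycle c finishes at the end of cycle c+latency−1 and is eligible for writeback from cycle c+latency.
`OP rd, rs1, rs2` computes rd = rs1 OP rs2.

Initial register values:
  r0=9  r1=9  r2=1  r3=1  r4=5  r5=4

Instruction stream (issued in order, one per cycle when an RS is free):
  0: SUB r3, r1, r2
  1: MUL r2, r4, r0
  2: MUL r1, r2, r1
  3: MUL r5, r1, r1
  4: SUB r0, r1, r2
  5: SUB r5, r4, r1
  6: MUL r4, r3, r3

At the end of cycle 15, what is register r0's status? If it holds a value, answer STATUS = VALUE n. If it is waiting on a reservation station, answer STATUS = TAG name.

STATUS = VALUE 360

  c1: issue SUB r3<-Add1  regs: r0:9,r1:9,r2:1,r3:Add1,r4:5,r5:4
  c2: issue MUL r2<-Mul1  regs: r0:9,r1:9,r2:Mul1,r3:Add1,r4:5,r5:4
  c3: issue MUL r1<-Mul2  regs: r0:9,r1:Mul2,r2:Mul1,r3:Add1,r4:5,r5:4
  c4: CDB Add1=8; stall  regs: r0:9,r1:Mul2,r2:Mul1,r3:8,r4:5,r5:4
  c5: stall  regs: r0:9,r1:Mul2,r2:Mul1,r3:8,r4:5,r5:4
  c6: stall  regs: r0:9,r1:Mul2,r2:Mul1,r3:8,r4:5,r5:4
  c7: CDB Mul1=45; issue MUL r5<-Mul1  regs: r0:9,r1:Mul2,r2:45,r3:8,r4:5,r5:Mul1
  c8: issue SUB r0<-Add1  regs: r0:Add1,r1:Mul2,r2:45,r3:8,r4:5,r5:Mul1
  c9: issue SUB r5<-Add2  regs: r0:Add1,r1:Mul2,r2:45,r3:8,r4:5,r5:Add2
  c10: stall  regs: r0:Add1,r1:Mul2,r2:45,r3:8,r4:5,r5:Add2
  c11: stall  regs: r0:Add1,r1:Mul2,r2:45,r3:8,r4:5,r5:Add2
  c12: CDB Mul2=405; issue MUL r4<-Mul2  regs: r0:Add1,r1:405,r2:45,r3:8,r4:Mul2,r5:Add2
  c13: -  regs: r0:Add1,r1:405,r2:45,r3:8,r4:Mul2,r5:Add2
  c14: -  regs: r0:Add1,r1:405,r2:45,r3:8,r4:Mul2,r5:Add2
  c15: CDB Add1=360  regs: r0:360,r1:405,r2:45,r3:8,r4:Mul2,r5:Add2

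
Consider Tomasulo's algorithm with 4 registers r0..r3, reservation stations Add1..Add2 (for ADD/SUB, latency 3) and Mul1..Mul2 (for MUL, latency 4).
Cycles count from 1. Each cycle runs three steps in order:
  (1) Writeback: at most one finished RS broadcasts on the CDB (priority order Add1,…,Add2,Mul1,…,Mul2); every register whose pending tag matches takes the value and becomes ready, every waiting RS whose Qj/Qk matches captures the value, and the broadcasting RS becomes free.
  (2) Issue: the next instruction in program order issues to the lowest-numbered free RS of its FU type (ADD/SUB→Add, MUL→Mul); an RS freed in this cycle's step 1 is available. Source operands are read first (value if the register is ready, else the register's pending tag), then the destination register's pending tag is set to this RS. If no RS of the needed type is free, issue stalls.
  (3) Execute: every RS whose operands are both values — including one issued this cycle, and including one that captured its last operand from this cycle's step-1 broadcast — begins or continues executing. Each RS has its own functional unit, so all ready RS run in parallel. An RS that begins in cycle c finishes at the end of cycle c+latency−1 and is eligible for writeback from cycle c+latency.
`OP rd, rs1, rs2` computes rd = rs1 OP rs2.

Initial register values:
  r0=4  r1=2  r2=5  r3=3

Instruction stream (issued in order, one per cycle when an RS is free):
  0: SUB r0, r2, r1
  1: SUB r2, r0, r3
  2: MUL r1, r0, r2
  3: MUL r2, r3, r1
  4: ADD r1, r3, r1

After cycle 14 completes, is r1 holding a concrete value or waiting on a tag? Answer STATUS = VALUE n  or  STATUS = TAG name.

STATUS = VALUE 3

c1: issue SUB r0<-Add1 | r0:Add1,r1:2,r2:5,r3:3
c2: issue SUB r2<-Add2 | r0:Add1,r1:2,r2:Add2,r3:3
c3: issue MUL r1<-Mul1 | r0:Add1,r1:Mul1,r2:Add2,r3:3
c4: CDB Add1=3; issue MUL r2<-Mul2 | r0:3,r1:Mul1,r2:Mul2,r3:3
c5: issue ADD r1<-Add1 | r0:3,r1:Add1,r2:Mul2,r3:3
c6: - | r0:3,r1:Add1,r2:Mul2,r3:3
c7: CDB Add2=0 | r0:3,r1:Add1,r2:Mul2,r3:3
c8: - | r0:3,r1:Add1,r2:Mul2,r3:3
c9: - | r0:3,r1:Add1,r2:Mul2,r3:3
c10: - | r0:3,r1:Add1,r2:Mul2,r3:3
c11: CDB Mul1=0 | r0:3,r1:Add1,r2:Mul2,r3:3
c12: - | r0:3,r1:Add1,r2:Mul2,r3:3
c13: - | r0:3,r1:Add1,r2:Mul2,r3:3
c14: CDB Add1=3 | r0:3,r1:3,r2:Mul2,r3:3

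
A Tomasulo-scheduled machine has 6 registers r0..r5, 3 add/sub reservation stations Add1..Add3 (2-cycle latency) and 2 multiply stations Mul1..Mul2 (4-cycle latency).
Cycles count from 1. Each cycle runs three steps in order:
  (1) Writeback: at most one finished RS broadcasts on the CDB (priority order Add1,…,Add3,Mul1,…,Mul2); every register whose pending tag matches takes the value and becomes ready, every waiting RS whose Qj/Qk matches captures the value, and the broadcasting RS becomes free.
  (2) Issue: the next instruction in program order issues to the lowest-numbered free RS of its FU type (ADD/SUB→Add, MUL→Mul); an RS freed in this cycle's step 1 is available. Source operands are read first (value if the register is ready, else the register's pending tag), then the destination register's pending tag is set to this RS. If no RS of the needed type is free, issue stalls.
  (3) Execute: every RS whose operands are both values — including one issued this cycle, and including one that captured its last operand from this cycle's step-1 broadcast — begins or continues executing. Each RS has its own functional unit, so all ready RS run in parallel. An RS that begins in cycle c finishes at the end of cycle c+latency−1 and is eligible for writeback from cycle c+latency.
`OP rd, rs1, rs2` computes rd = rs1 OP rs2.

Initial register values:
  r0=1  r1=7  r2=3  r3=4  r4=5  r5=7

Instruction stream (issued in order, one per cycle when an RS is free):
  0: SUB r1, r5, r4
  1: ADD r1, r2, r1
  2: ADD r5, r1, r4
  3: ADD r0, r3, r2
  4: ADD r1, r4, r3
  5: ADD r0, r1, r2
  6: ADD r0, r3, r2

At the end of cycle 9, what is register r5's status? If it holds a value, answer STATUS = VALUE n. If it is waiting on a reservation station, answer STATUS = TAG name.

STATUS = VALUE 10

cycle 1: issue SUB r1<-Add1 // r0:1,r1:Add1,r2:3,r3:4,r4:5,r5:7
cycle 2: issue ADD r1<-Add2 // r0:1,r1:Add2,r2:3,r3:4,r4:5,r5:7
cycle 3: CDB Add1=2; issue ADD r5<-Add1 // r0:1,r1:Add2,r2:3,r3:4,r4:5,r5:Add1
cycle 4: issue ADD r0<-Add3 // r0:Add3,r1:Add2,r2:3,r3:4,r4:5,r5:Add1
cycle 5: CDB Add2=5; issue ADD r1<-Add2 // r0:Add3,r1:Add2,r2:3,r3:4,r4:5,r5:Add1
cycle 6: CDB Add3=7; issue ADD r0<-Add3 // r0:Add3,r1:Add2,r2:3,r3:4,r4:5,r5:Add1
cycle 7: CDB Add1=10; issue ADD r0<-Add1 // r0:Add1,r1:Add2,r2:3,r3:4,r4:5,r5:10
cycle 8: CDB Add2=9 // r0:Add1,r1:9,r2:3,r3:4,r4:5,r5:10
cycle 9: CDB Add1=7 // r0:7,r1:9,r2:3,r3:4,r4:5,r5:10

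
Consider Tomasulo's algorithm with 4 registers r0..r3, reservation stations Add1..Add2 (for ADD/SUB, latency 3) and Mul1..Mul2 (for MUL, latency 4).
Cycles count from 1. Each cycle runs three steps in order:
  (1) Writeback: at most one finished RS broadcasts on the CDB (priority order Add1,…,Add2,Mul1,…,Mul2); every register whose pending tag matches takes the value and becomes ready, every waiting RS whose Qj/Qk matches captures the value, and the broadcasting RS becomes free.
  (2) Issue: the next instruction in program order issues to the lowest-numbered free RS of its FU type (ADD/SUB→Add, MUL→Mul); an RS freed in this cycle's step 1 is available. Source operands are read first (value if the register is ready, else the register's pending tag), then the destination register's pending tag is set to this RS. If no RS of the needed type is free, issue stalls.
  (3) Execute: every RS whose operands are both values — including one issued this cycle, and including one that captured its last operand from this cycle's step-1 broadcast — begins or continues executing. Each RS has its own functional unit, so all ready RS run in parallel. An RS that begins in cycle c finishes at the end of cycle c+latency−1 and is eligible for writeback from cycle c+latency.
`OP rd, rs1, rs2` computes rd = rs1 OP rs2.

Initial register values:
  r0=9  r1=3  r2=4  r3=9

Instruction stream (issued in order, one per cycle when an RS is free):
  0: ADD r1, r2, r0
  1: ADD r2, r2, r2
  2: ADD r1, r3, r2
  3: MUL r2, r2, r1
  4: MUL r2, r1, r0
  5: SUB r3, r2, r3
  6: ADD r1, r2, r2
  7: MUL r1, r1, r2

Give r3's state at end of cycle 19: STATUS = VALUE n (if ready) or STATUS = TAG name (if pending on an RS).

cycle 1: issue ADD r1<-Add1 // r0:9,r1:Add1,r2:4,r3:9
cycle 2: issue ADD r2<-Add2 // r0:9,r1:Add1,r2:Add2,r3:9
cycle 3: stall // r0:9,r1:Add1,r2:Add2,r3:9
cycle 4: CDB Add1=13; issue ADD r1<-Add1 // r0:9,r1:Add1,r2:Add2,r3:9
cycle 5: CDB Add2=8; issue MUL r2<-Mul1 // r0:9,r1:Add1,r2:Mul1,r3:9
cycle 6: issue MUL r2<-Mul2 // r0:9,r1:Add1,r2:Mul2,r3:9
cycle 7: issue SUB r3<-Add2 // r0:9,r1:Add1,r2:Mul2,r3:Add2
cycle 8: CDB Add1=17; issue ADD r1<-Add1 // r0:9,r1:Add1,r2:Mul2,r3:Add2
cycle 9: stall // r0:9,r1:Add1,r2:Mul2,r3:Add2
cycle 10: stall // r0:9,r1:Add1,r2:Mul2,r3:Add2
cycle 11: stall // r0:9,r1:Add1,r2:Mul2,r3:Add2
cycle 12: CDB Mul1=136; issue MUL r1<-Mul1 // r0:9,r1:Mul1,r2:Mul2,r3:Add2
cycle 13: CDB Mul2=153 // r0:9,r1:Mul1,r2:153,r3:Add2
cycle 14: - // r0:9,r1:Mul1,r2:153,r3:Add2
cycle 15: - // r0:9,r1:Mul1,r2:153,r3:Add2
cycle 16: CDB Add1=306 // r0:9,r1:Mul1,r2:153,r3:Add2
cycle 17: CDB Add2=144 // r0:9,r1:Mul1,r2:153,r3:144
cycle 18: - // r0:9,r1:Mul1,r2:153,r3:144
cycle 19: - // r0:9,r1:Mul1,r2:153,r3:144

STATUS = VALUE 144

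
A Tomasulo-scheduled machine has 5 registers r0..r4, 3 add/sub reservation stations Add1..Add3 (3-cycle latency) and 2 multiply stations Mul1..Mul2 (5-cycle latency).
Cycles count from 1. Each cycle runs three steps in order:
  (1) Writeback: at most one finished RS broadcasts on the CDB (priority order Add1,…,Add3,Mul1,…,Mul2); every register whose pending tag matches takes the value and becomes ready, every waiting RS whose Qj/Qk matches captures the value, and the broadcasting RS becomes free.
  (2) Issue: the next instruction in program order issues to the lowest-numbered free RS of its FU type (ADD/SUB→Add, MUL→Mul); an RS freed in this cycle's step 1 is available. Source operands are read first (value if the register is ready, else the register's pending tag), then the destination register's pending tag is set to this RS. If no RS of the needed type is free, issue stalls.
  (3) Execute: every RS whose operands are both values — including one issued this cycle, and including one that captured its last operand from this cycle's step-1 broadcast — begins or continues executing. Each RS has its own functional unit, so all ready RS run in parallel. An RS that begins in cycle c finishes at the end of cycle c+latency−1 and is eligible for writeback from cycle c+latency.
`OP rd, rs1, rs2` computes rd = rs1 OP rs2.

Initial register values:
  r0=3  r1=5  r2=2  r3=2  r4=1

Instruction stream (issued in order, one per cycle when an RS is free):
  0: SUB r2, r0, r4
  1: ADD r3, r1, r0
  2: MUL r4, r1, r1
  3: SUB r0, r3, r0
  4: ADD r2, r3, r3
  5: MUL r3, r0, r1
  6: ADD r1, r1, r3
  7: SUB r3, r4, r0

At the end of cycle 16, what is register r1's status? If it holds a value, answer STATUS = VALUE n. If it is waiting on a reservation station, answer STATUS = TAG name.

STATUS = TAG Add3

  c1: issue SUB r2<-Add1  regs: r0:3,r1:5,r2:Add1,r3:2,r4:1
  c2: issue ADD r3<-Add2  regs: r0:3,r1:5,r2:Add1,r3:Add2,r4:1
  c3: issue MUL r4<-Mul1  regs: r0:3,r1:5,r2:Add1,r3:Add2,r4:Mul1
  c4: CDB Add1=2; issue SUB r0<-Add1  regs: r0:Add1,r1:5,r2:2,r3:Add2,r4:Mul1
  c5: CDB Add2=8; issue ADD r2<-Add2  regs: r0:Add1,r1:5,r2:Add2,r3:8,r4:Mul1
  c6: issue MUL r3<-Mul2  regs: r0:Add1,r1:5,r2:Add2,r3:Mul2,r4:Mul1
  c7: issue ADD r1<-Add3  regs: r0:Add1,r1:Add3,r2:Add2,r3:Mul2,r4:Mul1
  c8: CDB Add1=5; issue SUB r3<-Add1  regs: r0:5,r1:Add3,r2:Add2,r3:Add1,r4:Mul1
  c9: CDB Add2=16  regs: r0:5,r1:Add3,r2:16,r3:Add1,r4:Mul1
  c10: CDB Mul1=25  regs: r0:5,r1:Add3,r2:16,r3:Add1,r4:25
  c11: -  regs: r0:5,r1:Add3,r2:16,r3:Add1,r4:25
  c12: -  regs: r0:5,r1:Add3,r2:16,r3:Add1,r4:25
  c13: CDB Add1=20  regs: r0:5,r1:Add3,r2:16,r3:20,r4:25
  c14: CDB Mul2=25  regs: r0:5,r1:Add3,r2:16,r3:20,r4:25
  c15: -  regs: r0:5,r1:Add3,r2:16,r3:20,r4:25
  c16: -  regs: r0:5,r1:Add3,r2:16,r3:20,r4:25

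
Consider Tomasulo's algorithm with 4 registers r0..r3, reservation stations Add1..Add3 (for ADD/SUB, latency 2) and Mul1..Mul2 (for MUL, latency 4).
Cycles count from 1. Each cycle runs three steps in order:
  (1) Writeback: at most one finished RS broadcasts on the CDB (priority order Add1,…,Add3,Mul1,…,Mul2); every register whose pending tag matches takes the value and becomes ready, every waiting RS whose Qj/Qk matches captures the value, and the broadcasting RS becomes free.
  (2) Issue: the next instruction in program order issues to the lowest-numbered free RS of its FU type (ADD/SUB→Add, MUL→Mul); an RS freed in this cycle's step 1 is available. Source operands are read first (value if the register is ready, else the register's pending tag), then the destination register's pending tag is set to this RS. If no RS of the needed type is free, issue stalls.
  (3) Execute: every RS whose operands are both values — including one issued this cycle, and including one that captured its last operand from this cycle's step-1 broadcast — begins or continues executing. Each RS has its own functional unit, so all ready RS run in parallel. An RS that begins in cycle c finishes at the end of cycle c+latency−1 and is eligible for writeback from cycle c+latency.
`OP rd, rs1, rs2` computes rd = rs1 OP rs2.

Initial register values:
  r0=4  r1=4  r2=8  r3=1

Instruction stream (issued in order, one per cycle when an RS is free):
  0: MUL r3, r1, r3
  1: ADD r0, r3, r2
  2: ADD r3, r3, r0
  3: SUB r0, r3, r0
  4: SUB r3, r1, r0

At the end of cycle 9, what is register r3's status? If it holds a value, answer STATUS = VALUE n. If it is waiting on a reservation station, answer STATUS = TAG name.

STATUS = TAG Add1

  c1: issue MUL r3<-Mul1  regs: r0:4,r1:4,r2:8,r3:Mul1
  c2: issue ADD r0<-Add1  regs: r0:Add1,r1:4,r2:8,r3:Mul1
  c3: issue ADD r3<-Add2  regs: r0:Add1,r1:4,r2:8,r3:Add2
  c4: issue SUB r0<-Add3  regs: r0:Add3,r1:4,r2:8,r3:Add2
  c5: CDB Mul1=4; stall  regs: r0:Add3,r1:4,r2:8,r3:Add2
  c6: stall  regs: r0:Add3,r1:4,r2:8,r3:Add2
  c7: CDB Add1=12; issue SUB r3<-Add1  regs: r0:Add3,r1:4,r2:8,r3:Add1
  c8: -  regs: r0:Add3,r1:4,r2:8,r3:Add1
  c9: CDB Add2=16  regs: r0:Add3,r1:4,r2:8,r3:Add1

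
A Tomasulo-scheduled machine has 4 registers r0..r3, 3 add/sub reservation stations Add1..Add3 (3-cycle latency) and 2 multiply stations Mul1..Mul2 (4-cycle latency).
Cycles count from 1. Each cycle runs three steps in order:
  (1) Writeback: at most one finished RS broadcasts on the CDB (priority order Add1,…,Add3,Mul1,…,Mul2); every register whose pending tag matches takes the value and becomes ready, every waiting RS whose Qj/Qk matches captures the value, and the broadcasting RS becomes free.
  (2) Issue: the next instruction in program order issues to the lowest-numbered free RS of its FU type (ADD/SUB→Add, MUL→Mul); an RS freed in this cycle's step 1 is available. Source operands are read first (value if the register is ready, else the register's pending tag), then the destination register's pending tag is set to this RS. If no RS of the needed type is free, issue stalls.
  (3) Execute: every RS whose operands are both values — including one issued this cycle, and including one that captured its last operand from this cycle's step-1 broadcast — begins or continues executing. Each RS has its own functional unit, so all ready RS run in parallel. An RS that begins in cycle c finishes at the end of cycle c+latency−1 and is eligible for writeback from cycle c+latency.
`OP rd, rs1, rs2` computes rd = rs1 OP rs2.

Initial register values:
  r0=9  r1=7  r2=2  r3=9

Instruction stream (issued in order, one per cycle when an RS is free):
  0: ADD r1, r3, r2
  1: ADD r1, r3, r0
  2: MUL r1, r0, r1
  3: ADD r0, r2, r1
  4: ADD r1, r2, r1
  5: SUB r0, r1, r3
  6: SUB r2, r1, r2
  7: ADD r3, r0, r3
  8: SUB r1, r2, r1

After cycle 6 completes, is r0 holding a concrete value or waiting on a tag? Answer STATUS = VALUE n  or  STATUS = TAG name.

cycle 1: issue ADD r1<-Add1 // r0:9,r1:Add1,r2:2,r3:9
cycle 2: issue ADD r1<-Add2 // r0:9,r1:Add2,r2:2,r3:9
cycle 3: issue MUL r1<-Mul1 // r0:9,r1:Mul1,r2:2,r3:9
cycle 4: CDB Add1=11; issue ADD r0<-Add1 // r0:Add1,r1:Mul1,r2:2,r3:9
cycle 5: CDB Add2=18; issue ADD r1<-Add2 // r0:Add1,r1:Add2,r2:2,r3:9
cycle 6: issue SUB r0<-Add3 // r0:Add3,r1:Add2,r2:2,r3:9

STATUS = TAG Add3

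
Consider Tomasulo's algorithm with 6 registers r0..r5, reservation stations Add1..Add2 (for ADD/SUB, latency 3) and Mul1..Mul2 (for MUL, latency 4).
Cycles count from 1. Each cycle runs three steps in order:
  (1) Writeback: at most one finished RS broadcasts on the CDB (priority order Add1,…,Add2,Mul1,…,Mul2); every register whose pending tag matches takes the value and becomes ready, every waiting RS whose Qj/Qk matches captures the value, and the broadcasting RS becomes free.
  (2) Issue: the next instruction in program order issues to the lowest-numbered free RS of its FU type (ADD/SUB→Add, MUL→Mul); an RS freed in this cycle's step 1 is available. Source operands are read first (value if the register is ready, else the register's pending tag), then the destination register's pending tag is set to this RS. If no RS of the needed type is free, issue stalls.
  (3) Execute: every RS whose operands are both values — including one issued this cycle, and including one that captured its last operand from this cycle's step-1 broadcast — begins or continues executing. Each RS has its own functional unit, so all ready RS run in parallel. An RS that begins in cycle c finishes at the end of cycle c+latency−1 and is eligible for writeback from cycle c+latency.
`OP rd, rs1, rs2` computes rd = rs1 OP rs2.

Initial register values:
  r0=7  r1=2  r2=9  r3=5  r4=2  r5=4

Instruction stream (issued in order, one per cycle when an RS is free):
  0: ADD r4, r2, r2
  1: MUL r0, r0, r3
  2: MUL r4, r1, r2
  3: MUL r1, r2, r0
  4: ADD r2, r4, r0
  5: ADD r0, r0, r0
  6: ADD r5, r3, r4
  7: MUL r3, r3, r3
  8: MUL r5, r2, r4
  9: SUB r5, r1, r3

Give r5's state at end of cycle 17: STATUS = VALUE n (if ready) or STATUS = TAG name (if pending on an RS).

  c1: issue ADD r4<-Add1  regs: r0:7,r1:2,r2:9,r3:5,r4:Add1,r5:4
  c2: issue MUL r0<-Mul1  regs: r0:Mul1,r1:2,r2:9,r3:5,r4:Add1,r5:4
  c3: issue MUL r4<-Mul2  regs: r0:Mul1,r1:2,r2:9,r3:5,r4:Mul2,r5:4
  c4: CDB Add1=18; stall  regs: r0:Mul1,r1:2,r2:9,r3:5,r4:Mul2,r5:4
  c5: stall  regs: r0:Mul1,r1:2,r2:9,r3:5,r4:Mul2,r5:4
  c6: CDB Mul1=35; issue MUL r1<-Mul1  regs: r0:35,r1:Mul1,r2:9,r3:5,r4:Mul2,r5:4
  c7: CDB Mul2=18; issue ADD r2<-Add1  regs: r0:35,r1:Mul1,r2:Add1,r3:5,r4:18,r5:4
  c8: issue ADD r0<-Add2  regs: r0:Add2,r1:Mul1,r2:Add1,r3:5,r4:18,r5:4
  c9: stall  regs: r0:Add2,r1:Mul1,r2:Add1,r3:5,r4:18,r5:4
  c10: CDB Add1=53; issue ADD r5<-Add1  regs: r0:Add2,r1:Mul1,r2:53,r3:5,r4:18,r5:Add1
  c11: CDB Add2=70; issue MUL r3<-Mul2  regs: r0:70,r1:Mul1,r2:53,r3:Mul2,r4:18,r5:Add1
  c12: CDB Mul1=315; issue MUL r5<-Mul1  regs: r0:70,r1:315,r2:53,r3:Mul2,r4:18,r5:Mul1
  c13: CDB Add1=23; issue SUB r5<-Add1  regs: r0:70,r1:315,r2:53,r3:Mul2,r4:18,r5:Add1
  c14: -  regs: r0:70,r1:315,r2:53,r3:Mul2,r4:18,r5:Add1
  c15: CDB Mul2=25  regs: r0:70,r1:315,r2:53,r3:25,r4:18,r5:Add1
  c16: CDB Mul1=954  regs: r0:70,r1:315,r2:53,r3:25,r4:18,r5:Add1
  c17: -  regs: r0:70,r1:315,r2:53,r3:25,r4:18,r5:Add1

STATUS = TAG Add1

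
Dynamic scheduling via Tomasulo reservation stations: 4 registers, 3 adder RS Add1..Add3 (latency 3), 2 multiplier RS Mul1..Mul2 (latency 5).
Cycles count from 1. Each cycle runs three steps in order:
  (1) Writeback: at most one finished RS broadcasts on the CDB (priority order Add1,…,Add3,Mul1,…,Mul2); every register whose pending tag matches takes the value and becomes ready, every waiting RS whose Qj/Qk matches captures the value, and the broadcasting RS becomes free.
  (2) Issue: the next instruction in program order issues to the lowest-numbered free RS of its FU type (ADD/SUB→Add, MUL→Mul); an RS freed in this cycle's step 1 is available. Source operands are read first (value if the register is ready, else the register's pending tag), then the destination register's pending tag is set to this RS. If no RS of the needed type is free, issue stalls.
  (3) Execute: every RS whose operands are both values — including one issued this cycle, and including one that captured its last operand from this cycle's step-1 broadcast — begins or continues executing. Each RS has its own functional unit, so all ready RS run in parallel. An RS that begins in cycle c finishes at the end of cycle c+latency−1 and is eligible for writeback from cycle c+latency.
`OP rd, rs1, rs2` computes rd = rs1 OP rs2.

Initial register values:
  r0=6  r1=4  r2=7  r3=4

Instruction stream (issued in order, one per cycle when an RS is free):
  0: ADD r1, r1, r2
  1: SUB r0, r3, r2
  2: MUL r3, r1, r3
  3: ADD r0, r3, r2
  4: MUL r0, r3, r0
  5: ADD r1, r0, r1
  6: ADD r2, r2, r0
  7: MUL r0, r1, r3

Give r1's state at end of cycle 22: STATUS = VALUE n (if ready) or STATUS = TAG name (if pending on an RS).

STATUS = VALUE 2255

cycle 1: issue ADD r1<-Add1 // r0:6,r1:Add1,r2:7,r3:4
cycle 2: issue SUB r0<-Add2 // r0:Add2,r1:Add1,r2:7,r3:4
cycle 3: issue MUL r3<-Mul1 // r0:Add2,r1:Add1,r2:7,r3:Mul1
cycle 4: CDB Add1=11; issue ADD r0<-Add1 // r0:Add1,r1:11,r2:7,r3:Mul1
cycle 5: CDB Add2=-3; issue MUL r0<-Mul2 // r0:Mul2,r1:11,r2:7,r3:Mul1
cycle 6: issue ADD r1<-Add2 // r0:Mul2,r1:Add2,r2:7,r3:Mul1
cycle 7: issue ADD r2<-Add3 // r0:Mul2,r1:Add2,r2:Add3,r3:Mul1
cycle 8: stall // r0:Mul2,r1:Add2,r2:Add3,r3:Mul1
cycle 9: CDB Mul1=44; issue MUL r0<-Mul1 // r0:Mul1,r1:Add2,r2:Add3,r3:44
cycle 10: - // r0:Mul1,r1:Add2,r2:Add3,r3:44
cycle 11: - // r0:Mul1,r1:Add2,r2:Add3,r3:44
cycle 12: CDB Add1=51 // r0:Mul1,r1:Add2,r2:Add3,r3:44
cycle 13: - // r0:Mul1,r1:Add2,r2:Add3,r3:44
cycle 14: - // r0:Mul1,r1:Add2,r2:Add3,r3:44
cycle 15: - // r0:Mul1,r1:Add2,r2:Add3,r3:44
cycle 16: - // r0:Mul1,r1:Add2,r2:Add3,r3:44
cycle 17: CDB Mul2=2244 // r0:Mul1,r1:Add2,r2:Add3,r3:44
cycle 18: - // r0:Mul1,r1:Add2,r2:Add3,r3:44
cycle 19: - // r0:Mul1,r1:Add2,r2:Add3,r3:44
cycle 20: CDB Add2=2255 // r0:Mul1,r1:2255,r2:Add3,r3:44
cycle 21: CDB Add3=2251 // r0:Mul1,r1:2255,r2:2251,r3:44
cycle 22: - // r0:Mul1,r1:2255,r2:2251,r3:44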